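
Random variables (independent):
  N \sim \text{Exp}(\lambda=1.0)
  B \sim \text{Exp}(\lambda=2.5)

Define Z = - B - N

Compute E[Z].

E[Z] = -1*E[N] - 1*E[B]
E[N] = 1
E[B] = 0.4
E[Z] = -1*1 - 1*0.4 = -1.4

-1.4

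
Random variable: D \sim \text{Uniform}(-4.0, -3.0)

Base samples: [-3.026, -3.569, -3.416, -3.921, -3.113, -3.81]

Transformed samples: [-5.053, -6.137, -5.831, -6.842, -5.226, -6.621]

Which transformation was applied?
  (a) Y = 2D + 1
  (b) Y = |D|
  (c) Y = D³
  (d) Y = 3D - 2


Checking option (a) Y = 2D + 1:
  D = -3.026 -> Y = -5.053 ✓
  D = -3.569 -> Y = -6.137 ✓
  D = -3.416 -> Y = -5.831 ✓
All samples match this transformation.

(a) 2D + 1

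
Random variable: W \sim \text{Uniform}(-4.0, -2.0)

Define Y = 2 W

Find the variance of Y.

For Y = aW + b: Var(Y) = a² * Var(W)
Var(W) = (-2 + 4)^2/12 = 0.33333333
Var(Y) = 2² * 0.33333333 = 4 * 0.33333333 = 1.3333333

1.3333333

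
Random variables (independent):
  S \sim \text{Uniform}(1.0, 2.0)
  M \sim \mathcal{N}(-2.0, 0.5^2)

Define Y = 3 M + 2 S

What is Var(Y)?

For independent RVs: Var(aX + bY) = a²Var(X) + b²Var(Y)
Var(S) = 0.083333333
Var(M) = 0.25
Var(Y) = 2²*0.083333333 + 3²*0.25
= 4*0.083333333 + 9*0.25 = 2.5833333

2.5833333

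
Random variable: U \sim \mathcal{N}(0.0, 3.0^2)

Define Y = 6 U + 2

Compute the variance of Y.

For Y = aU + b: Var(Y) = a² * Var(U)
Var(U) = 3.0^2 = 9
Var(Y) = 6² * 9 = 36 * 9 = 324

324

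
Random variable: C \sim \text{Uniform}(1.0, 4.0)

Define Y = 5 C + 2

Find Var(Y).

For Y = aC + b: Var(Y) = a² * Var(C)
Var(C) = (4 - 1)^2/12 = 0.75
Var(Y) = 5² * 0.75 = 25 * 0.75 = 18.75

18.75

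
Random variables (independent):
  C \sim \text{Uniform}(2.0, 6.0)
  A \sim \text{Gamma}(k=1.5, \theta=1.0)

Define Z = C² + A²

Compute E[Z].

E[Z] = E[C²] + E[A²]
E[C²] = Var(C) + E[C]² = 1.3333333 + 16 = 17.333333
E[A²] = Var(A) + E[A]² = 1.5 + 2.25 = 3.75
E[Z] = 17.333333 + 3.75 = 21.083333

21.083333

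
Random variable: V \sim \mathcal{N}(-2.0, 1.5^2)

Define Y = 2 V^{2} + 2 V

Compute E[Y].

E[Y] = 2*E[V²] + 2*E[V]
E[V] = -2
E[V²] = Var(V) + (E[V])² = 2.25 + 4 = 6.25
E[Y] = 2*6.25 + 2*(-2) = 8.5

8.5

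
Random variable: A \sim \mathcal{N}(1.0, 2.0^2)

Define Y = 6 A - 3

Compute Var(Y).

For Y = aA + b: Var(Y) = a² * Var(A)
Var(A) = 2.0^2 = 4
Var(Y) = 6² * 4 = 36 * 4 = 144

144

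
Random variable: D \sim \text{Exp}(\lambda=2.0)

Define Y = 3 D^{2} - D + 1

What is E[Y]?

E[Y] = 3*E[D²] - 1*E[D] + 1
E[D] = 0.5
E[D²] = Var(D) + (E[D])² = 0.25 + 0.25 = 0.5
E[Y] = 3*0.5 - 1*0.5 + 1 = 2

2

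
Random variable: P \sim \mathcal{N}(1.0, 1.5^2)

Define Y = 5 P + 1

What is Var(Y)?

For Y = aP + b: Var(Y) = a² * Var(P)
Var(P) = 1.5^2 = 2.25
Var(Y) = 5² * 2.25 = 25 * 2.25 = 56.25

56.25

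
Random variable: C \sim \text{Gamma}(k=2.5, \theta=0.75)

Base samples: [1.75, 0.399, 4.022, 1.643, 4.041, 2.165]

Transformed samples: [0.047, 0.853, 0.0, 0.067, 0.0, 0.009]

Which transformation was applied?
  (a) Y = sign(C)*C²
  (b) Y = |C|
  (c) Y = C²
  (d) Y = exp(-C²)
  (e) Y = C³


Checking option (d) Y = exp(-C²):
  C = 1.75 -> Y = 0.047 ✓
  C = 0.399 -> Y = 0.853 ✓
  C = 4.022 -> Y = 0.0 ✓
All samples match this transformation.

(d) exp(-C²)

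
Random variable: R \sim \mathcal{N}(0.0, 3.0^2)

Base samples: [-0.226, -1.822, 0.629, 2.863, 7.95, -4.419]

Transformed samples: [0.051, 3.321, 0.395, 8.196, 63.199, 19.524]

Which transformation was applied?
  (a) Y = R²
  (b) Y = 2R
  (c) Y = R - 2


Checking option (a) Y = R²:
  R = -0.226 -> Y = 0.051 ✓
  R = -1.822 -> Y = 3.321 ✓
  R = 0.629 -> Y = 0.395 ✓
All samples match this transformation.

(a) R²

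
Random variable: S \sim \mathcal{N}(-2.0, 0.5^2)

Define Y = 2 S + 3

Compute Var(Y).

For Y = aS + b: Var(Y) = a² * Var(S)
Var(S) = 0.5^2 = 0.25
Var(Y) = 2² * 0.25 = 4 * 0.25 = 1

1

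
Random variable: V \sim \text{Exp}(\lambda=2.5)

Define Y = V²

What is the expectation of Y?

E[V²] = Var(V) + (E[V])² = 0.16 + 0.16 = 0.32

0.32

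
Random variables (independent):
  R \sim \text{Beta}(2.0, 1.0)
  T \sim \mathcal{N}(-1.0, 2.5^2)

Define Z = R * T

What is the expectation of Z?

For independent RVs: E[XY] = E[X]*E[Y]
E[R] = 0.66666667
E[T] = -1
E[Z] = 0.66666667 * (-1) = -0.66666667

-0.66666667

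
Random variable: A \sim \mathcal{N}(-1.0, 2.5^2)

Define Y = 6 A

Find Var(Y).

For Y = aA + b: Var(Y) = a² * Var(A)
Var(A) = 2.5^2 = 6.25
Var(Y) = 6² * 6.25 = 36 * 6.25 = 225

225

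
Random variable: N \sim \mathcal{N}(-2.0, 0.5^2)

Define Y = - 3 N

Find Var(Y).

For Y = aN + b: Var(Y) = a² * Var(N)
Var(N) = 0.5^2 = 0.25
Var(Y) = (-3)² * 0.25 = 9 * 0.25 = 2.25

2.25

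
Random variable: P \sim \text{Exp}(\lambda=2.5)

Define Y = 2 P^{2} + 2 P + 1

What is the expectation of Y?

E[Y] = 2*E[P²] + 2*E[P] + 1
E[P] = 0.4
E[P²] = Var(P) + (E[P])² = 0.16 + 0.16 = 0.32
E[Y] = 2*0.32 + 2*0.4 + 1 = 2.44

2.44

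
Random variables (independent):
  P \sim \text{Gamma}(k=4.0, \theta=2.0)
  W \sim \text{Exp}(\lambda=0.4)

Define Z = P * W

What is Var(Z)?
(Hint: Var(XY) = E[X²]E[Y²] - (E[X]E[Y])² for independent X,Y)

Var(XY) = E[X²]E[Y²] - (E[X]E[Y])²
E[P] = 8, Var(P) = 16
E[W] = 2.5, Var(W) = 6.25
E[P²] = 16 + 8² = 80
E[W²] = 6.25 + 2.5² = 12.5
Var(Z) = 80*12.5 - (8*2.5)²
= 1000 - 400 = 600

600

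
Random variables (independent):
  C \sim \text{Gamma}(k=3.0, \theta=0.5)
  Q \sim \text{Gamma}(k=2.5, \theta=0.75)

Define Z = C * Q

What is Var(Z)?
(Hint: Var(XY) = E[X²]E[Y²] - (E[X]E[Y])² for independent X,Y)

Var(XY) = E[X²]E[Y²] - (E[X]E[Y])²
E[C] = 1.5, Var(C) = 0.75
E[Q] = 1.875, Var(Q) = 1.40625
E[C²] = 0.75 + 1.5² = 3
E[Q²] = 1.40625 + 1.875² = 4.921875
Var(Z) = 3*4.921875 - (1.5*1.875)²
= 14.765625 - 7.9101562 = 6.8554688

6.8554688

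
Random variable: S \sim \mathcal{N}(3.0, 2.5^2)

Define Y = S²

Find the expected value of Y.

E[S²] = Var(S) + (E[S])² = 6.25 + 9 = 15.25

15.25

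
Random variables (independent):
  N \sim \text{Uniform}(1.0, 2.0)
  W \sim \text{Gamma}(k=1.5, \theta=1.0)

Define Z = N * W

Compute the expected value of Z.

For independent RVs: E[XY] = E[X]*E[Y]
E[N] = 1.5
E[W] = 1.5
E[Z] = 1.5 * 1.5 = 2.25

2.25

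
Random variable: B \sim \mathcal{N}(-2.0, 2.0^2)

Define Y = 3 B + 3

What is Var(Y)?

For Y = aB + b: Var(Y) = a² * Var(B)
Var(B) = 2.0^2 = 4
Var(Y) = 3² * 4 = 9 * 4 = 36

36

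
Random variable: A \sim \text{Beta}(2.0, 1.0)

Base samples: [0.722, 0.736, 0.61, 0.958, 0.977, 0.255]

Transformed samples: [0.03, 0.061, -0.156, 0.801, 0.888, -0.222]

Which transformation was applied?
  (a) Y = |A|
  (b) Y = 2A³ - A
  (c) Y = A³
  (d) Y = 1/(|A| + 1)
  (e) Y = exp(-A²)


Checking option (b) Y = 2A³ - A:
  A = 0.722 -> Y = 0.03 ✓
  A = 0.736 -> Y = 0.061 ✓
  A = 0.61 -> Y = -0.156 ✓
All samples match this transformation.

(b) 2A³ - A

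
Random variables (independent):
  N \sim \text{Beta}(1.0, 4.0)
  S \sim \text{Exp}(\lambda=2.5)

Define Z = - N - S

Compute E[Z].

E[Z] = -1*E[N] - 1*E[S]
E[N] = 0.2
E[S] = 0.4
E[Z] = -1*0.2 - 1*0.4 = -0.6

-0.6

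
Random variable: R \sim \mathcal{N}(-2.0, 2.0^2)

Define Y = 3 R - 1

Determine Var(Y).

For Y = aR + b: Var(Y) = a² * Var(R)
Var(R) = 2.0^2 = 4
Var(Y) = 3² * 4 = 9 * 4 = 36

36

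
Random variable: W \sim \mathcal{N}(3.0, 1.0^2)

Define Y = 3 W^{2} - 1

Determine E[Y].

E[Y] = 3*E[W²] - 1
E[W] = 3
E[W²] = Var(W) + (E[W])² = 1 + 9 = 10
E[Y] = 3*10 - 1 = 29

29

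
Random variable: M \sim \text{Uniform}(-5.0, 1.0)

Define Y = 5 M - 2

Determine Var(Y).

For Y = aM + b: Var(Y) = a² * Var(M)
Var(M) = (1 + 5)^2/12 = 3
Var(Y) = 5² * 3 = 25 * 3 = 75

75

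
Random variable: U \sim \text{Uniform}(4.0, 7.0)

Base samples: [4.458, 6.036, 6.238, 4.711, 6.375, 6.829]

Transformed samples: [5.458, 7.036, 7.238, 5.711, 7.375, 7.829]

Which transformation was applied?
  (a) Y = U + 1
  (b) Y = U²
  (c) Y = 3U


Checking option (a) Y = U + 1:
  U = 4.458 -> Y = 5.458 ✓
  U = 6.036 -> Y = 7.036 ✓
  U = 6.238 -> Y = 7.238 ✓
All samples match this transformation.

(a) U + 1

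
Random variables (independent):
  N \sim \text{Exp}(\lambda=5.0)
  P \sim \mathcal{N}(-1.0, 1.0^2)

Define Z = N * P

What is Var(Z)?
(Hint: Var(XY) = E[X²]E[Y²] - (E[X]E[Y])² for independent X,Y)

Var(XY) = E[X²]E[Y²] - (E[X]E[Y])²
E[N] = 0.2, Var(N) = 0.04
E[P] = -1, Var(P) = 1
E[N²] = 0.04 + 0.2² = 0.08
E[P²] = 1 + (-1)² = 2
Var(Z) = 0.08*2 - (0.2*(-1))²
= 0.16 - 0.04 = 0.12

0.12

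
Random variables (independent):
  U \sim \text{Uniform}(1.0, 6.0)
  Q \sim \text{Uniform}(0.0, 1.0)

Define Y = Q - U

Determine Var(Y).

For independent RVs: Var(aX + bY) = a²Var(X) + b²Var(Y)
Var(U) = 2.0833333
Var(Q) = 0.083333333
Var(Y) = (-1)²*2.0833333 + 1²*0.083333333
= 1*2.0833333 + 1*0.083333333 = 2.1666667

2.1666667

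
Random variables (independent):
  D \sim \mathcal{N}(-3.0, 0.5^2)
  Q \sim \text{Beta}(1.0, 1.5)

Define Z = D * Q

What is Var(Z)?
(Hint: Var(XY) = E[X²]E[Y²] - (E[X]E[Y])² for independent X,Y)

Var(XY) = E[X²]E[Y²] - (E[X]E[Y])²
E[D] = -3, Var(D) = 0.25
E[Q] = 0.4, Var(Q) = 0.068571429
E[D²] = 0.25 + (-3)² = 9.25
E[Q²] = 0.068571429 + 0.4² = 0.22857143
Var(Z) = 9.25*0.22857143 - (-3*0.4)²
= 2.1142857 - 1.44 = 0.67428571

0.67428571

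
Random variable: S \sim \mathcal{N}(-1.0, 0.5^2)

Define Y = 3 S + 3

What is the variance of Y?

For Y = aS + b: Var(Y) = a² * Var(S)
Var(S) = 0.5^2 = 0.25
Var(Y) = 3² * 0.25 = 9 * 0.25 = 2.25

2.25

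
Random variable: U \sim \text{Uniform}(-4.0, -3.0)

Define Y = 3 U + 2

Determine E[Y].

For Y = 3U + 2:
E[Y] = 3 * E[U] + 2
E[U] = (-4 - 3)/2 = -3.5
E[Y] = 3 * (-3.5) + 2 = -8.5

-8.5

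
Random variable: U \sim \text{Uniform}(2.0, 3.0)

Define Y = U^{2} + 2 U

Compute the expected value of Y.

E[Y] = 1*E[U²] + 2*E[U]
E[U] = 2.5
E[U²] = Var(U) + (E[U])² = 0.083333333 + 6.25 = 6.3333333
E[Y] = 1*6.3333333 + 2*2.5 = 11.333333

11.333333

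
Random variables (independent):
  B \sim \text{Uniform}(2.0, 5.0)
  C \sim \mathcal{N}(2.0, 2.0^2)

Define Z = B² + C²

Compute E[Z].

E[Z] = E[B²] + E[C²]
E[B²] = Var(B) + E[B]² = 0.75 + 12.25 = 13
E[C²] = Var(C) + E[C]² = 4 + 4 = 8
E[Z] = 13 + 8 = 21

21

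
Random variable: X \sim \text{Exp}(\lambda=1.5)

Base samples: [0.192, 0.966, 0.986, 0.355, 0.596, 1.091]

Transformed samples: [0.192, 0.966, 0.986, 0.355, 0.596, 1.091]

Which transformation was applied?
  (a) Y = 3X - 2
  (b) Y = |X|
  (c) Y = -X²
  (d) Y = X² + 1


Checking option (b) Y = |X|:
  X = 0.192 -> Y = 0.192 ✓
  X = 0.966 -> Y = 0.966 ✓
  X = 0.986 -> Y = 0.986 ✓
All samples match this transformation.

(b) |X|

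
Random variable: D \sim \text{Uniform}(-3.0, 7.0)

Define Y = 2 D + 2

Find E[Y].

For Y = 2D + 2:
E[Y] = 2 * E[D] + 2
E[D] = (-3 + 7)/2 = 2
E[Y] = 2 * 2 + 2 = 6

6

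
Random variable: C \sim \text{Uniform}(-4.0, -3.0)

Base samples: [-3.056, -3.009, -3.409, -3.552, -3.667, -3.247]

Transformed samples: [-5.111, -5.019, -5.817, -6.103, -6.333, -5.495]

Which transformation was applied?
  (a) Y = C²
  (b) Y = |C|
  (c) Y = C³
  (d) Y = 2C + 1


Checking option (d) Y = 2C + 1:
  C = -3.056 -> Y = -5.111 ✓
  C = -3.009 -> Y = -5.019 ✓
  C = -3.409 -> Y = -5.817 ✓
All samples match this transformation.

(d) 2C + 1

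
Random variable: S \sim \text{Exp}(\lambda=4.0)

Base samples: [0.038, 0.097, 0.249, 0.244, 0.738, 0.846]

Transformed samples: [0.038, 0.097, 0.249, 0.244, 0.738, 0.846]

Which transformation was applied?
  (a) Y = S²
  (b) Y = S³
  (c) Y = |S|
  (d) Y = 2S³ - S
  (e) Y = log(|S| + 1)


Checking option (c) Y = |S|:
  S = 0.038 -> Y = 0.038 ✓
  S = 0.097 -> Y = 0.097 ✓
  S = 0.249 -> Y = 0.249 ✓
All samples match this transformation.

(c) |S|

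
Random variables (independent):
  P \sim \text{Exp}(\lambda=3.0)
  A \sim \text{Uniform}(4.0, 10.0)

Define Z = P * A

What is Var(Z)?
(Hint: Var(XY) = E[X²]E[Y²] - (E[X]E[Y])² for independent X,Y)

Var(XY) = E[X²]E[Y²] - (E[X]E[Y])²
E[P] = 0.33333333, Var(P) = 0.11111111
E[A] = 7, Var(A) = 3
E[P²] = 0.11111111 + 0.33333333² = 0.22222222
E[A²] = 3 + 7² = 52
Var(Z) = 0.22222222*52 - (0.33333333*7)²
= 11.555556 - 5.4444444 = 6.1111111

6.1111111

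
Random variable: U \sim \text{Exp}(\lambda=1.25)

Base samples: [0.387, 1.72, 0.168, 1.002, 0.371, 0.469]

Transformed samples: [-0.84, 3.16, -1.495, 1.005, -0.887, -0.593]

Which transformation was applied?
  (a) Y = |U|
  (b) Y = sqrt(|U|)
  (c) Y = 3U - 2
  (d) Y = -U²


Checking option (c) Y = 3U - 2:
  U = 0.387 -> Y = -0.84 ✓
  U = 1.72 -> Y = 3.16 ✓
  U = 0.168 -> Y = -1.495 ✓
All samples match this transformation.

(c) 3U - 2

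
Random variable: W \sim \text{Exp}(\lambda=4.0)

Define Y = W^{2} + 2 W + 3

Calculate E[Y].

E[Y] = 1*E[W²] + 2*E[W] + 3
E[W] = 0.25
E[W²] = Var(W) + (E[W])² = 0.0625 + 0.0625 = 0.125
E[Y] = 1*0.125 + 2*0.25 + 3 = 3.625

3.625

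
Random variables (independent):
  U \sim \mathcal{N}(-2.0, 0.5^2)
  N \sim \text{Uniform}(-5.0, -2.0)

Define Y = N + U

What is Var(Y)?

For independent RVs: Var(aX + bY) = a²Var(X) + b²Var(Y)
Var(U) = 0.25
Var(N) = 0.75
Var(Y) = 1²*0.25 + 1²*0.75
= 1*0.25 + 1*0.75 = 1

1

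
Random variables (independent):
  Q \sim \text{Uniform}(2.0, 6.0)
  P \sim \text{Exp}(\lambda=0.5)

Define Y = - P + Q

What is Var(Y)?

For independent RVs: Var(aX + bY) = a²Var(X) + b²Var(Y)
Var(Q) = 1.3333333
Var(P) = 4
Var(Y) = 1²*1.3333333 + (-1)²*4
= 1*1.3333333 + 1*4 = 5.3333333

5.3333333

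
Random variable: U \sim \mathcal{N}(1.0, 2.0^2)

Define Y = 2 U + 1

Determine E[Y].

For Y = 2U + 1:
E[Y] = 2 * E[U] + 1
E[U] = 1.0 = 1
E[Y] = 2 * 1 + 1 = 3

3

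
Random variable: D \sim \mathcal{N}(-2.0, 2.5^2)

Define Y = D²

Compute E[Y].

Using E[X²] = Var(X) + (E[X])²:
E[D] = -2
Var(D) = 2.5^2 = 6.25
E[D²] = 6.25 + (-2)² = 6.25 + 4 = 10.25

10.25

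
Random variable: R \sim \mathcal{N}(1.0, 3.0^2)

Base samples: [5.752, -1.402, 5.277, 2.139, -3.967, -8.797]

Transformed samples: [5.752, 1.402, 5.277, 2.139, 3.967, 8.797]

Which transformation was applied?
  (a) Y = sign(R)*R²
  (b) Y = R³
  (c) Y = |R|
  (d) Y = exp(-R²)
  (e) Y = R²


Checking option (c) Y = |R|:
  R = 5.752 -> Y = 5.752 ✓
  R = -1.402 -> Y = 1.402 ✓
  R = 5.277 -> Y = 5.277 ✓
All samples match this transformation.

(c) |R|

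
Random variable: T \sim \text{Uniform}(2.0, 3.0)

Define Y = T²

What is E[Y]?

E[T²] = Var(T) + (E[T])² = 0.083333333 + 6.25 = 6.3333333

6.3333333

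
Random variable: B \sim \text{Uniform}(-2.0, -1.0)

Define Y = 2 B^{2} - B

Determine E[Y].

E[Y] = 2*E[B²] - 1*E[B]
E[B] = -1.5
E[B²] = Var(B) + (E[B])² = 0.083333333 + 2.25 = 2.3333333
E[Y] = 2*2.3333333 - 1*(-1.5) = 6.1666667

6.1666667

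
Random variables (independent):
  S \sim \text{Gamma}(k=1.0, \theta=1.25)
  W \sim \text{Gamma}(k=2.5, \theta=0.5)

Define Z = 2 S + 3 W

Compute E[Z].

E[Z] = 2*E[S] + 3*E[W]
E[S] = 1.25
E[W] = 1.25
E[Z] = 2*1.25 + 3*1.25 = 6.25

6.25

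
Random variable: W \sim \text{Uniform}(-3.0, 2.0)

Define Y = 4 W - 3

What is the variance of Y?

For Y = aW + b: Var(Y) = a² * Var(W)
Var(W) = (2 + 3)^2/12 = 2.0833333
Var(Y) = 4² * 2.0833333 = 16 * 2.0833333 = 33.333333

33.333333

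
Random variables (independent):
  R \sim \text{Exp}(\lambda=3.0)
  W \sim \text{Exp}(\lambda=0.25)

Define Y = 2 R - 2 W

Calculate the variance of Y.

For independent RVs: Var(aX + bY) = a²Var(X) + b²Var(Y)
Var(R) = 0.11111111
Var(W) = 16
Var(Y) = 2²*0.11111111 + (-2)²*16
= 4*0.11111111 + 4*16 = 64.444444

64.444444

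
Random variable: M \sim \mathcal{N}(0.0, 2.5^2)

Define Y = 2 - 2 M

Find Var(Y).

For Y = aM + b: Var(Y) = a² * Var(M)
Var(M) = 2.5^2 = 6.25
Var(Y) = (-2)² * 6.25 = 4 * 6.25 = 25

25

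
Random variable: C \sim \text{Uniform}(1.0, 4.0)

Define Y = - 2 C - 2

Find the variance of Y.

For Y = aC + b: Var(Y) = a² * Var(C)
Var(C) = (4 - 1)^2/12 = 0.75
Var(Y) = (-2)² * 0.75 = 4 * 0.75 = 3

3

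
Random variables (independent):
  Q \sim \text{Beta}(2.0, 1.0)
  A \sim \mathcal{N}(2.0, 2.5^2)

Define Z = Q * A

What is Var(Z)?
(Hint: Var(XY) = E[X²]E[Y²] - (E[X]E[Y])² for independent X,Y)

Var(XY) = E[X²]E[Y²] - (E[X]E[Y])²
E[Q] = 0.66666667, Var(Q) = 0.055555556
E[A] = 2, Var(A) = 6.25
E[Q²] = 0.055555556 + 0.66666667² = 0.5
E[A²] = 6.25 + 2² = 10.25
Var(Z) = 0.5*10.25 - (0.66666667*2)²
= 5.125 - 1.7777778 = 3.3472222

3.3472222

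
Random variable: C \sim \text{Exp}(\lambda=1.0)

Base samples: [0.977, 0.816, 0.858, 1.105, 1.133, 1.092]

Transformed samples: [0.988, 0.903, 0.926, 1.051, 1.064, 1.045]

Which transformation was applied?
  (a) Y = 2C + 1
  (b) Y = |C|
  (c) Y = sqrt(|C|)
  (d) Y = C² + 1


Checking option (c) Y = sqrt(|C|):
  C = 0.977 -> Y = 0.988 ✓
  C = 0.816 -> Y = 0.903 ✓
  C = 0.858 -> Y = 0.926 ✓
All samples match this transformation.

(c) sqrt(|C|)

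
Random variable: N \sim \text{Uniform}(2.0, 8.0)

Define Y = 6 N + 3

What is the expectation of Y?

For Y = 6N + 3:
E[Y] = 6 * E[N] + 3
E[N] = (2 + 8)/2 = 5
E[Y] = 6 * 5 + 3 = 33

33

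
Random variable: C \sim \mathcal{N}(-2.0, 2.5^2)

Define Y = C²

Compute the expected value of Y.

E[C²] = Var(C) + (E[C])² = 6.25 + 4 = 10.25

10.25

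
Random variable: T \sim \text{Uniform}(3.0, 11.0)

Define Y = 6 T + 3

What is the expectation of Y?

For Y = 6T + 3:
E[Y] = 6 * E[T] + 3
E[T] = (3 + 11)/2 = 7
E[Y] = 6 * 7 + 3 = 45

45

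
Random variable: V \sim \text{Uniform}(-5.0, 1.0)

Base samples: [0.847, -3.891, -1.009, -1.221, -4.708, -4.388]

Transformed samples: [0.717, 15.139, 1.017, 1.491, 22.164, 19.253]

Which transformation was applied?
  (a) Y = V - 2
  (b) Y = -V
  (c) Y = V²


Checking option (c) Y = V²:
  V = 0.847 -> Y = 0.717 ✓
  V = -3.891 -> Y = 15.139 ✓
  V = -1.009 -> Y = 1.017 ✓
All samples match this transformation.

(c) V²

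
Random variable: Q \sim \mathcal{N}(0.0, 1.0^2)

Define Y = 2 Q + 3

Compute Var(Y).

For Y = aQ + b: Var(Y) = a² * Var(Q)
Var(Q) = 1.0^2 = 1
Var(Y) = 2² * 1 = 4 * 1 = 4

4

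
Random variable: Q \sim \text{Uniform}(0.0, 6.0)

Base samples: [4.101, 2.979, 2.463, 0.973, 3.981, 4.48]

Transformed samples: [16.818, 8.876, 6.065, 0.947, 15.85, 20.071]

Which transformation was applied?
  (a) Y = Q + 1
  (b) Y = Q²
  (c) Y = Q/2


Checking option (b) Y = Q²:
  Q = 4.101 -> Y = 16.818 ✓
  Q = 2.979 -> Y = 8.876 ✓
  Q = 2.463 -> Y = 6.065 ✓
All samples match this transformation.

(b) Q²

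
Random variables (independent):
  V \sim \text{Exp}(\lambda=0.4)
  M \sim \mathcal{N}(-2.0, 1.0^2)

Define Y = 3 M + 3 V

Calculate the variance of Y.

For independent RVs: Var(aX + bY) = a²Var(X) + b²Var(Y)
Var(V) = 6.25
Var(M) = 1
Var(Y) = 3²*6.25 + 3²*1
= 9*6.25 + 9*1 = 65.25

65.25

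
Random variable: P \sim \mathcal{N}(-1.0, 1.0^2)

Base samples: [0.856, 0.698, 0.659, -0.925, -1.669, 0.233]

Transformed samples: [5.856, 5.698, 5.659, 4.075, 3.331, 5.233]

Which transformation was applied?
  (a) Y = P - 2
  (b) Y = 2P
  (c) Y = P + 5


Checking option (c) Y = P + 5:
  P = 0.856 -> Y = 5.856 ✓
  P = 0.698 -> Y = 5.698 ✓
  P = 0.659 -> Y = 5.659 ✓
All samples match this transformation.

(c) P + 5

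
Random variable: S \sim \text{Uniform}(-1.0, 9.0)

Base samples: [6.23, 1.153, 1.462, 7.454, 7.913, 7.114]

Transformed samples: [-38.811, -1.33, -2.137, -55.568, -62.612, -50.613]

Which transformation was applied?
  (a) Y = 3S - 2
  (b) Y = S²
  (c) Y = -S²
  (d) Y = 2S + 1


Checking option (c) Y = -S²:
  S = 6.23 -> Y = -38.811 ✓
  S = 1.153 -> Y = -1.33 ✓
  S = 1.462 -> Y = -2.137 ✓
All samples match this transformation.

(c) -S²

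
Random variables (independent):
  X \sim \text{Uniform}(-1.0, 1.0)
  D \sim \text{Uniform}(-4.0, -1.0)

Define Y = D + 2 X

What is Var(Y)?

For independent RVs: Var(aX + bY) = a²Var(X) + b²Var(Y)
Var(X) = 0.33333333
Var(D) = 0.75
Var(Y) = 2²*0.33333333 + 1²*0.75
= 4*0.33333333 + 1*0.75 = 2.0833333

2.0833333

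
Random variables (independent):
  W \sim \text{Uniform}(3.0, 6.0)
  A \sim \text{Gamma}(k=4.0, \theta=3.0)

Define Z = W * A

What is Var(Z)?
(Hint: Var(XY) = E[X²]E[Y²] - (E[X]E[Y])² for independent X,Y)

Var(XY) = E[X²]E[Y²] - (E[X]E[Y])²
E[W] = 4.5, Var(W) = 0.75
E[A] = 12, Var(A) = 36
E[W²] = 0.75 + 4.5² = 21
E[A²] = 36 + 12² = 180
Var(Z) = 21*180 - (4.5*12)²
= 3780 - 2916 = 864

864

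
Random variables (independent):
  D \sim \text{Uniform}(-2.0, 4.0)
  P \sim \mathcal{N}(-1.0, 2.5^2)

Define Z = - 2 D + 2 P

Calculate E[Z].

E[Z] = -2*E[D] + 2*E[P]
E[D] = 1
E[P] = -1
E[Z] = -2*1 + 2*(-1) = -4

-4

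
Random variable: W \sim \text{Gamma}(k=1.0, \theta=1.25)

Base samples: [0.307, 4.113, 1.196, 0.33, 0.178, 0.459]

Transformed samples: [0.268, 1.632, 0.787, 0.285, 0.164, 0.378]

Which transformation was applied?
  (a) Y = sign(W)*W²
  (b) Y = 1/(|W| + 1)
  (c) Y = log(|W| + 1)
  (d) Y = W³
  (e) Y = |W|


Checking option (c) Y = log(|W| + 1):
  W = 0.307 -> Y = 0.268 ✓
  W = 4.113 -> Y = 1.632 ✓
  W = 1.196 -> Y = 0.787 ✓
All samples match this transformation.

(c) log(|W| + 1)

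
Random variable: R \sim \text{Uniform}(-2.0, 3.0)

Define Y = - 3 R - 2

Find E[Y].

For Y = -3R - 2:
E[Y] = -3 * E[R] - 2
E[R] = (-2 + 3)/2 = 0.5
E[Y] = -3 * 0.5 - 2 = -3.5

-3.5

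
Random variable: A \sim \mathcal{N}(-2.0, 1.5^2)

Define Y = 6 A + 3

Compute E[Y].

For Y = 6A + 3:
E[Y] = 6 * E[A] + 3
E[A] = -2.0 = -2
E[Y] = 6 * (-2) + 3 = -9

-9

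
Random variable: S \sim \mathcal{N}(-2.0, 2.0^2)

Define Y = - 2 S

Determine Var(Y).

For Y = aS + b: Var(Y) = a² * Var(S)
Var(S) = 2.0^2 = 4
Var(Y) = (-2)² * 4 = 4 * 4 = 16

16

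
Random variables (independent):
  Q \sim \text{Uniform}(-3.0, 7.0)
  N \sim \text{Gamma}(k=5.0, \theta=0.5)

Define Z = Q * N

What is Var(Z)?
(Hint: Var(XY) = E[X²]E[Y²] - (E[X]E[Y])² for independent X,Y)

Var(XY) = E[X²]E[Y²] - (E[X]E[Y])²
E[Q] = 2, Var(Q) = 8.3333333
E[N] = 2.5, Var(N) = 1.25
E[Q²] = 8.3333333 + 2² = 12.333333
E[N²] = 1.25 + 2.5² = 7.5
Var(Z) = 12.333333*7.5 - (2*2.5)²
= 92.5 - 25 = 67.5

67.5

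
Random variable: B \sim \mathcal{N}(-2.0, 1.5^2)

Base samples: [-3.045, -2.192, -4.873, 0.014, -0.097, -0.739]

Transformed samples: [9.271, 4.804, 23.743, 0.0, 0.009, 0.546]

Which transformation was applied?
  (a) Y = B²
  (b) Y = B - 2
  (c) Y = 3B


Checking option (a) Y = B²:
  B = -3.045 -> Y = 9.271 ✓
  B = -2.192 -> Y = 4.804 ✓
  B = -4.873 -> Y = 23.743 ✓
All samples match this transformation.

(a) B²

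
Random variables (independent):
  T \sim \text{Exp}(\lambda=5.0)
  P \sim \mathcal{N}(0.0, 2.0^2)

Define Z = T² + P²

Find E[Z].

E[Z] = E[T²] + E[P²]
E[T²] = Var(T) + E[T]² = 0.04 + 0.04 = 0.08
E[P²] = Var(P) + E[P]² = 4 + 0 = 4
E[Z] = 0.08 + 4 = 4.08

4.08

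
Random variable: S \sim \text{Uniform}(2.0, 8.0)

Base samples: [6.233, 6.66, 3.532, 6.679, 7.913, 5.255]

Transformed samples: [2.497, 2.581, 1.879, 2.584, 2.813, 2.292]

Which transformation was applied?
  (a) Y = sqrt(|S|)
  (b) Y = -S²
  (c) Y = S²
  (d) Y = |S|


Checking option (a) Y = sqrt(|S|):
  S = 6.233 -> Y = 2.497 ✓
  S = 6.66 -> Y = 2.581 ✓
  S = 3.532 -> Y = 1.879 ✓
All samples match this transformation.

(a) sqrt(|S|)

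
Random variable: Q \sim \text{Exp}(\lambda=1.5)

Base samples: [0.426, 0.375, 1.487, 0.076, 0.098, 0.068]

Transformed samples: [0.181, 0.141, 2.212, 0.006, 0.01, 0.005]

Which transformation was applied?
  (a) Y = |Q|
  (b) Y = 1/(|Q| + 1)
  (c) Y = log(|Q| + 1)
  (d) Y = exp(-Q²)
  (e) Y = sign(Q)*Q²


Checking option (e) Y = sign(Q)*Q²:
  Q = 0.426 -> Y = 0.181 ✓
  Q = 0.375 -> Y = 0.141 ✓
  Q = 1.487 -> Y = 2.212 ✓
All samples match this transformation.

(e) sign(Q)*Q²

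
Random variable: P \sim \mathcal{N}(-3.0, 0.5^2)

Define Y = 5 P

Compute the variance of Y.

For Y = aP + b: Var(Y) = a² * Var(P)
Var(P) = 0.5^2 = 0.25
Var(Y) = 5² * 0.25 = 25 * 0.25 = 6.25

6.25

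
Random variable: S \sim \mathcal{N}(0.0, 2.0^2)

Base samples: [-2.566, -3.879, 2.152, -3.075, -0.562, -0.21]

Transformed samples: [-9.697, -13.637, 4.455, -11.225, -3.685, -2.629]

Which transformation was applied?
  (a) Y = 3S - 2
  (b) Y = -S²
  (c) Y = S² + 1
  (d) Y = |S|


Checking option (a) Y = 3S - 2:
  S = -2.566 -> Y = -9.697 ✓
  S = -3.879 -> Y = -13.637 ✓
  S = 2.152 -> Y = 4.455 ✓
All samples match this transformation.

(a) 3S - 2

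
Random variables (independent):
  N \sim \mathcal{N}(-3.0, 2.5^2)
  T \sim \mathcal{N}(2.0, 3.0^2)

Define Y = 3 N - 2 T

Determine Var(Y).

For independent RVs: Var(aX + bY) = a²Var(X) + b²Var(Y)
Var(N) = 6.25
Var(T) = 9
Var(Y) = 3²*6.25 + (-2)²*9
= 9*6.25 + 4*9 = 92.25

92.25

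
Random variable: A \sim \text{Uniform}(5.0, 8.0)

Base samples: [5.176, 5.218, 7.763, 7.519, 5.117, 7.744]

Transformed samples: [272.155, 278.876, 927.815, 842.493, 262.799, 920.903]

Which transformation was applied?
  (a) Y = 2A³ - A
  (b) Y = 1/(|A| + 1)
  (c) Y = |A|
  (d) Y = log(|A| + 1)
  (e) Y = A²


Checking option (a) Y = 2A³ - A:
  A = 5.176 -> Y = 272.155 ✓
  A = 5.218 -> Y = 278.876 ✓
  A = 7.763 -> Y = 927.815 ✓
All samples match this transformation.

(a) 2A³ - A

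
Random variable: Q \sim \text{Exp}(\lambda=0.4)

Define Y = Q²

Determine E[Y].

E[Q²] = Var(Q) + (E[Q])² = 6.25 + 6.25 = 12.5

12.5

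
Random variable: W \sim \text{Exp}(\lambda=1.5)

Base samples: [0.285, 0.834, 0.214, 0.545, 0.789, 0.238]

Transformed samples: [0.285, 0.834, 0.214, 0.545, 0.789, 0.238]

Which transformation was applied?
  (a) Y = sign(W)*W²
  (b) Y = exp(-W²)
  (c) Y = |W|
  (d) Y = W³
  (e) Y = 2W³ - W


Checking option (c) Y = |W|:
  W = 0.285 -> Y = 0.285 ✓
  W = 0.834 -> Y = 0.834 ✓
  W = 0.214 -> Y = 0.214 ✓
All samples match this transformation.

(c) |W|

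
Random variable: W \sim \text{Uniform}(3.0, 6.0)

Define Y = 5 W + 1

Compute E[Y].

For Y = 5W + 1:
E[Y] = 5 * E[W] + 1
E[W] = (3 + 6)/2 = 4.5
E[Y] = 5 * 4.5 + 1 = 23.5

23.5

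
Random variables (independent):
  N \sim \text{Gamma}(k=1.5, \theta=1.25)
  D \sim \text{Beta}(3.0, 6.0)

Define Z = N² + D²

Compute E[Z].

E[Z] = E[N²] + E[D²]
E[N²] = Var(N) + E[N]² = 2.34375 + 3.515625 = 5.859375
E[D²] = Var(D) + E[D]² = 0.022222222 + 0.11111111 = 0.13333333
E[Z] = 5.859375 + 0.13333333 = 5.9927083

5.9927083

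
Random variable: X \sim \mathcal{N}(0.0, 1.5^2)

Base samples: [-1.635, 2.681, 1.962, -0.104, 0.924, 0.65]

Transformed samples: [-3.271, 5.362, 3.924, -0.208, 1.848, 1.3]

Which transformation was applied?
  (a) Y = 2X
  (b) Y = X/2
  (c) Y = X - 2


Checking option (a) Y = 2X:
  X = -1.635 -> Y = -3.271 ✓
  X = 2.681 -> Y = 5.362 ✓
  X = 1.962 -> Y = 3.924 ✓
All samples match this transformation.

(a) 2X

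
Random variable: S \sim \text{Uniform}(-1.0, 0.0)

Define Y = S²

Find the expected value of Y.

E[S²] = Var(S) + (E[S])² = 0.083333333 + 0.25 = 0.33333333

0.33333333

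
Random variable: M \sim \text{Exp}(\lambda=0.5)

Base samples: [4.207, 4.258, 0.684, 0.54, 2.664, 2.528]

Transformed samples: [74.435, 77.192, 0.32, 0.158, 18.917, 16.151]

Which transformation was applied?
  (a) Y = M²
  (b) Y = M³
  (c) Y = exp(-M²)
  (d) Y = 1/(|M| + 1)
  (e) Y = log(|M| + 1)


Checking option (b) Y = M³:
  M = 4.207 -> Y = 74.435 ✓
  M = 4.258 -> Y = 77.192 ✓
  M = 0.684 -> Y = 0.32 ✓
All samples match this transformation.

(b) M³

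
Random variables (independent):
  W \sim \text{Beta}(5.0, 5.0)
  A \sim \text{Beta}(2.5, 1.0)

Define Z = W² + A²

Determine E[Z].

E[Z] = E[W²] + E[A²]
E[W²] = Var(W) + E[W]² = 0.022727273 + 0.25 = 0.27272727
E[A²] = Var(A) + E[A]² = 0.045351474 + 0.51020408 = 0.55555556
E[Z] = 0.27272727 + 0.55555556 = 0.82828283

0.82828283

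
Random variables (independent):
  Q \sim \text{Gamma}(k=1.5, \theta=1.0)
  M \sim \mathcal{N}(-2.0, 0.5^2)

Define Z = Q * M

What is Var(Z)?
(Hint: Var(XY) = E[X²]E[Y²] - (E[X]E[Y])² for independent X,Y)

Var(XY) = E[X²]E[Y²] - (E[X]E[Y])²
E[Q] = 1.5, Var(Q) = 1.5
E[M] = -2, Var(M) = 0.25
E[Q²] = 1.5 + 1.5² = 3.75
E[M²] = 0.25 + (-2)² = 4.25
Var(Z) = 3.75*4.25 - (1.5*(-2))²
= 15.9375 - 9 = 6.9375

6.9375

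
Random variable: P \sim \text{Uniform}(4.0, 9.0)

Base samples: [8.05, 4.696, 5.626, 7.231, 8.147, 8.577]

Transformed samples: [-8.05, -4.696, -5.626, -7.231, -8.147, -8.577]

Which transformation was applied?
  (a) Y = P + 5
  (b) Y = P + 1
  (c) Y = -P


Checking option (c) Y = -P:
  P = 8.05 -> Y = -8.05 ✓
  P = 4.696 -> Y = -4.696 ✓
  P = 5.626 -> Y = -5.626 ✓
All samples match this transformation.

(c) -P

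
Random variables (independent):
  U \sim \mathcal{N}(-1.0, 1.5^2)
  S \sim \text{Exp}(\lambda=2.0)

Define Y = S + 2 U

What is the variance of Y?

For independent RVs: Var(aX + bY) = a²Var(X) + b²Var(Y)
Var(U) = 2.25
Var(S) = 0.25
Var(Y) = 2²*2.25 + 1²*0.25
= 4*2.25 + 1*0.25 = 9.25

9.25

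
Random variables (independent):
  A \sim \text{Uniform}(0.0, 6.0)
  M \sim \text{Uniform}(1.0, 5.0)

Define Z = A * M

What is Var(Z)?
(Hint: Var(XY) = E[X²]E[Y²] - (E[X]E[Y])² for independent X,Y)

Var(XY) = E[X²]E[Y²] - (E[X]E[Y])²
E[A] = 3, Var(A) = 3
E[M] = 3, Var(M) = 1.3333333
E[A²] = 3 + 3² = 12
E[M²] = 1.3333333 + 3² = 10.333333
Var(Z) = 12*10.333333 - (3*3)²
= 124 - 81 = 43

43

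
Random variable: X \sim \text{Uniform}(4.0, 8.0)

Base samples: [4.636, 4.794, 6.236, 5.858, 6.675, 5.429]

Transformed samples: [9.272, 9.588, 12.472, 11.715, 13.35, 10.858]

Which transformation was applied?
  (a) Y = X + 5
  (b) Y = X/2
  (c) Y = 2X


Checking option (c) Y = 2X:
  X = 4.636 -> Y = 9.272 ✓
  X = 4.794 -> Y = 9.588 ✓
  X = 6.236 -> Y = 12.472 ✓
All samples match this transformation.

(c) 2X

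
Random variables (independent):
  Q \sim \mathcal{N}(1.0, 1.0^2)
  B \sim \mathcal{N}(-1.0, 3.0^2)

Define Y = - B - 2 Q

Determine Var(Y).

For independent RVs: Var(aX + bY) = a²Var(X) + b²Var(Y)
Var(Q) = 1
Var(B) = 9
Var(Y) = (-2)²*1 + (-1)²*9
= 4*1 + 1*9 = 13

13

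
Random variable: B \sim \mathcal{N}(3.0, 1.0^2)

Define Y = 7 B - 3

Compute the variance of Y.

For Y = aB + b: Var(Y) = a² * Var(B)
Var(B) = 1.0^2 = 1
Var(Y) = 7² * 1 = 49 * 1 = 49

49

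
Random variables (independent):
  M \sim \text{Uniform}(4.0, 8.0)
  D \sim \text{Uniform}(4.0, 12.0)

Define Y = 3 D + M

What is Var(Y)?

For independent RVs: Var(aX + bY) = a²Var(X) + b²Var(Y)
Var(M) = 1.3333333
Var(D) = 5.3333333
Var(Y) = 1²*1.3333333 + 3²*5.3333333
= 1*1.3333333 + 9*5.3333333 = 49.333333

49.333333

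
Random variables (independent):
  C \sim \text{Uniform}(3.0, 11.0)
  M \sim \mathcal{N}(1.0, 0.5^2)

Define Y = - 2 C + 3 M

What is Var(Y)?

For independent RVs: Var(aX + bY) = a²Var(X) + b²Var(Y)
Var(C) = 5.3333333
Var(M) = 0.25
Var(Y) = (-2)²*5.3333333 + 3²*0.25
= 4*5.3333333 + 9*0.25 = 23.583333

23.583333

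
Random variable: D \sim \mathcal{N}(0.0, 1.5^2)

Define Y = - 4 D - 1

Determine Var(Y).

For Y = aD + b: Var(Y) = a² * Var(D)
Var(D) = 1.5^2 = 2.25
Var(Y) = (-4)² * 2.25 = 16 * 2.25 = 36

36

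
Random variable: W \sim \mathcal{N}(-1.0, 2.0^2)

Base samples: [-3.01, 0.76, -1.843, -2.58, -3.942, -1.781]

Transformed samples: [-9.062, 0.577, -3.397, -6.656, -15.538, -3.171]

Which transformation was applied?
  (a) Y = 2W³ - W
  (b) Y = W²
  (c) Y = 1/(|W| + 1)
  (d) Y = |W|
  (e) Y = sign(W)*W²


Checking option (e) Y = sign(W)*W²:
  W = -3.01 -> Y = -9.062 ✓
  W = 0.76 -> Y = 0.577 ✓
  W = -1.843 -> Y = -3.397 ✓
All samples match this transformation.

(e) sign(W)*W²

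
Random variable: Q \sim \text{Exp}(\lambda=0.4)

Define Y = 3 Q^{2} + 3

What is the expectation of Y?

E[Y] = 3*E[Q²] + 3
E[Q] = 2.5
E[Q²] = Var(Q) + (E[Q])² = 6.25 + 6.25 = 12.5
E[Y] = 3*12.5 + 3 = 40.5

40.5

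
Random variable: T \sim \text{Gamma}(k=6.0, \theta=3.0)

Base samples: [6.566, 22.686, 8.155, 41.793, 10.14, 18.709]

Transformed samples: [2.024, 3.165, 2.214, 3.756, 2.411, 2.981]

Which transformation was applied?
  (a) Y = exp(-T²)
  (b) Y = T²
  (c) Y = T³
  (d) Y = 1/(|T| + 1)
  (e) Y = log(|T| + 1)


Checking option (e) Y = log(|T| + 1):
  T = 6.566 -> Y = 2.024 ✓
  T = 22.686 -> Y = 3.165 ✓
  T = 8.155 -> Y = 2.214 ✓
All samples match this transformation.

(e) log(|T| + 1)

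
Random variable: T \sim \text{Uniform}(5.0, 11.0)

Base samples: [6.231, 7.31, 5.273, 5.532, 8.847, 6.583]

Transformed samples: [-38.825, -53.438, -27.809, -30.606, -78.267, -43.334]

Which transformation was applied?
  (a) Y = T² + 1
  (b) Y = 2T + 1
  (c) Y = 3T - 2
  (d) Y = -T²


Checking option (d) Y = -T²:
  T = 6.231 -> Y = -38.825 ✓
  T = 7.31 -> Y = -53.438 ✓
  T = 5.273 -> Y = -27.809 ✓
All samples match this transformation.

(d) -T²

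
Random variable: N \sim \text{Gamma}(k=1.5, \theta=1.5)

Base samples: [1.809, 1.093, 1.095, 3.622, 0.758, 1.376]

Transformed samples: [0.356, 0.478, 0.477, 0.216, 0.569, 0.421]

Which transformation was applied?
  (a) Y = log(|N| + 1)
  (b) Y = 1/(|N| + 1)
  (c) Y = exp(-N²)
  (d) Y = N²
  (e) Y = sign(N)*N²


Checking option (b) Y = 1/(|N| + 1):
  N = 1.809 -> Y = 0.356 ✓
  N = 1.093 -> Y = 0.478 ✓
  N = 1.095 -> Y = 0.477 ✓
All samples match this transformation.

(b) 1/(|N| + 1)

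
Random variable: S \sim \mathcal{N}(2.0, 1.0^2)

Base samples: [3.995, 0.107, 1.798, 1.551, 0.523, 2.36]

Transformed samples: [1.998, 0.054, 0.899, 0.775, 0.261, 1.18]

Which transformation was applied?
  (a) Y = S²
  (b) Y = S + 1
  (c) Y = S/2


Checking option (c) Y = S/2:
  S = 3.995 -> Y = 1.998 ✓
  S = 0.107 -> Y = 0.054 ✓
  S = 1.798 -> Y = 0.899 ✓
All samples match this transformation.

(c) S/2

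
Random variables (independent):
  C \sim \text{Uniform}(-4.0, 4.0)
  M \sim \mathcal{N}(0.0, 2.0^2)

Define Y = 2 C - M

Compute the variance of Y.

For independent RVs: Var(aX + bY) = a²Var(X) + b²Var(Y)
Var(C) = 5.3333333
Var(M) = 4
Var(Y) = 2²*5.3333333 + (-1)²*4
= 4*5.3333333 + 1*4 = 25.333333

25.333333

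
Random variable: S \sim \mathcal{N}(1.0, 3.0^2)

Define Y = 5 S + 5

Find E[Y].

For Y = 5S + 5:
E[Y] = 5 * E[S] + 5
E[S] = 1.0 = 1
E[Y] = 5 * 1 + 5 = 10

10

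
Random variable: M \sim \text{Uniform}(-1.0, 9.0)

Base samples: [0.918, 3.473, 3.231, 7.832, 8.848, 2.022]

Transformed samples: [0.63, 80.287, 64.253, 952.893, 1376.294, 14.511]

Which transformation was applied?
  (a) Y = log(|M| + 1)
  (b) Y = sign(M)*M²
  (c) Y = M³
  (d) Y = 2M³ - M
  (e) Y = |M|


Checking option (d) Y = 2M³ - M:
  M = 0.918 -> Y = 0.63 ✓
  M = 3.473 -> Y = 80.287 ✓
  M = 3.231 -> Y = 64.253 ✓
All samples match this transformation.

(d) 2M³ - M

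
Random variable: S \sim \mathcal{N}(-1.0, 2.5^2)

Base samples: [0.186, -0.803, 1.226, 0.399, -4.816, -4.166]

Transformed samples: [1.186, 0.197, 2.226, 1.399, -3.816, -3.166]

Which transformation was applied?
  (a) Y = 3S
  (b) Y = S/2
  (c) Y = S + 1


Checking option (c) Y = S + 1:
  S = 0.186 -> Y = 1.186 ✓
  S = -0.803 -> Y = 0.197 ✓
  S = 1.226 -> Y = 2.226 ✓
All samples match this transformation.

(c) S + 1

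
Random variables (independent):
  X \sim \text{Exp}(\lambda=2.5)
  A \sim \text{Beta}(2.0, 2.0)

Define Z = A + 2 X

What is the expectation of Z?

E[Z] = 2*E[X] + 1*E[A]
E[X] = 0.4
E[A] = 0.5
E[Z] = 2*0.4 + 1*0.5 = 1.3

1.3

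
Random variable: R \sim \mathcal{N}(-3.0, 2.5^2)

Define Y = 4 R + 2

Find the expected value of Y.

For Y = 4R + 2:
E[Y] = 4 * E[R] + 2
E[R] = -3.0 = -3
E[Y] = 4 * (-3) + 2 = -10

-10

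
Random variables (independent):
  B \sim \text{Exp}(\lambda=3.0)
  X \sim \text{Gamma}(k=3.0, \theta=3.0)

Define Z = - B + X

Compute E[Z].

E[Z] = -1*E[B] + 1*E[X]
E[B] = 0.33333333
E[X] = 9
E[Z] = -1*0.33333333 + 1*9 = 8.6666667

8.6666667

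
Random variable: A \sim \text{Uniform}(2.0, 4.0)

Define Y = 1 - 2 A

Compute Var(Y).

For Y = aA + b: Var(Y) = a² * Var(A)
Var(A) = (4 - 2)^2/12 = 0.33333333
Var(Y) = (-2)² * 0.33333333 = 4 * 0.33333333 = 1.3333333

1.3333333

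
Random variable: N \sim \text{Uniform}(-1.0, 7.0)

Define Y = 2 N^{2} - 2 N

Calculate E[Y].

E[Y] = 2*E[N²] - 2*E[N]
E[N] = 3
E[N²] = Var(N) + (E[N])² = 5.3333333 + 9 = 14.333333
E[Y] = 2*14.333333 - 2*3 = 22.666667

22.666667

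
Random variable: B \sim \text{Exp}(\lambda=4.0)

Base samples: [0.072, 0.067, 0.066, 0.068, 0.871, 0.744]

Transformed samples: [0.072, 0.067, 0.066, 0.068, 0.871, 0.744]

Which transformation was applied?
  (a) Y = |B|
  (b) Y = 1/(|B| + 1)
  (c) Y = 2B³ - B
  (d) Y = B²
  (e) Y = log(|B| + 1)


Checking option (a) Y = |B|:
  B = 0.072 -> Y = 0.072 ✓
  B = 0.067 -> Y = 0.067 ✓
  B = 0.066 -> Y = 0.066 ✓
All samples match this transformation.

(a) |B|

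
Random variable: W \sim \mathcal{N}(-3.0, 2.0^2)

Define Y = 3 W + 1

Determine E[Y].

For Y = 3W + 1:
E[Y] = 3 * E[W] + 1
E[W] = -3.0 = -3
E[Y] = 3 * (-3) + 1 = -8

-8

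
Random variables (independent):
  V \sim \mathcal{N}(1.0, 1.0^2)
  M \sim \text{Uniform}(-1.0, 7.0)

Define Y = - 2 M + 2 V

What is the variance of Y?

For independent RVs: Var(aX + bY) = a²Var(X) + b²Var(Y)
Var(V) = 1
Var(M) = 5.3333333
Var(Y) = 2²*1 + (-2)²*5.3333333
= 4*1 + 4*5.3333333 = 25.333333

25.333333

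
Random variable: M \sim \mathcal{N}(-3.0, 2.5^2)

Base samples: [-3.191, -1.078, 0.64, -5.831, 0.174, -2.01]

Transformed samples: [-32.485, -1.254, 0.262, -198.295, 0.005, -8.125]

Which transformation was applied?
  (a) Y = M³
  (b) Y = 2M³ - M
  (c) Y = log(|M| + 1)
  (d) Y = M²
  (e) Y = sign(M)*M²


Checking option (a) Y = M³:
  M = -3.191 -> Y = -32.485 ✓
  M = -1.078 -> Y = -1.254 ✓
  M = 0.64 -> Y = 0.262 ✓
All samples match this transformation.

(a) M³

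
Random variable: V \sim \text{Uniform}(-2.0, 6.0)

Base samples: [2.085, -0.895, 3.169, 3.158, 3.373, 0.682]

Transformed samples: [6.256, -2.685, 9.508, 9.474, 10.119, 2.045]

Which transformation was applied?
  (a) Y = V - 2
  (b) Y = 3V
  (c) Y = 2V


Checking option (b) Y = 3V:
  V = 2.085 -> Y = 6.256 ✓
  V = -0.895 -> Y = -2.685 ✓
  V = 3.169 -> Y = 9.508 ✓
All samples match this transformation.

(b) 3V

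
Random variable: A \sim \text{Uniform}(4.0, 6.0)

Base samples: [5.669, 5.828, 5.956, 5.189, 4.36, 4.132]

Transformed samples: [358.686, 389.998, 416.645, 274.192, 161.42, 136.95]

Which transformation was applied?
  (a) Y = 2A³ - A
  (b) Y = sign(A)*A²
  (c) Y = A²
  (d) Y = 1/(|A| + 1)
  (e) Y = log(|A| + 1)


Checking option (a) Y = 2A³ - A:
  A = 5.669 -> Y = 358.686 ✓
  A = 5.828 -> Y = 389.998 ✓
  A = 5.956 -> Y = 416.645 ✓
All samples match this transformation.

(a) 2A³ - A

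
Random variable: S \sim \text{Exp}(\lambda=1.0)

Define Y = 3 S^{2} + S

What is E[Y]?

E[Y] = 3*E[S²] + 1*E[S]
E[S] = 1
E[S²] = Var(S) + (E[S])² = 1 + 1 = 2
E[Y] = 3*2 + 1*1 = 7

7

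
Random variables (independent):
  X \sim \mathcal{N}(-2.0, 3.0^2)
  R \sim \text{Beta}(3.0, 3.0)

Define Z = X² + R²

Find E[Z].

E[Z] = E[X²] + E[R²]
E[X²] = Var(X) + E[X]² = 9 + 4 = 13
E[R²] = Var(R) + E[R]² = 0.035714286 + 0.25 = 0.28571429
E[Z] = 13 + 0.28571429 = 13.285714

13.285714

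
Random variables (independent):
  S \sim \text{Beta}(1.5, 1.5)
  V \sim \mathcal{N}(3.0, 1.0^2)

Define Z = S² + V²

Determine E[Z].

E[Z] = E[S²] + E[V²]
E[S²] = Var(S) + E[S]² = 0.0625 + 0.25 = 0.3125
E[V²] = Var(V) + E[V]² = 1 + 9 = 10
E[Z] = 0.3125 + 10 = 10.3125

10.3125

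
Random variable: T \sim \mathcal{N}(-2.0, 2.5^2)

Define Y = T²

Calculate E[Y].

E[T²] = Var(T) + (E[T])² = 6.25 + 4 = 10.25

10.25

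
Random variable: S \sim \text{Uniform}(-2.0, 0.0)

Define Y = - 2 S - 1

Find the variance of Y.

For Y = aS + b: Var(Y) = a² * Var(S)
Var(S) = (0 + 2)^2/12 = 0.33333333
Var(Y) = (-2)² * 0.33333333 = 4 * 0.33333333 = 1.3333333

1.3333333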